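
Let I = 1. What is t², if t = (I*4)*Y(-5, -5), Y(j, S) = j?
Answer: 400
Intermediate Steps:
t = -20 (t = (1*4)*(-5) = 4*(-5) = -20)
t² = (-20)² = 400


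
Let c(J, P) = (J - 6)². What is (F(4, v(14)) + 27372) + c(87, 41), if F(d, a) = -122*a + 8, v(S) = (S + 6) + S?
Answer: 29793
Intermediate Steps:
v(S) = 6 + 2*S (v(S) = (6 + S) + S = 6 + 2*S)
F(d, a) = 8 - 122*a
c(J, P) = (-6 + J)²
(F(4, v(14)) + 27372) + c(87, 41) = ((8 - 122*(6 + 2*14)) + 27372) + (-6 + 87)² = ((8 - 122*(6 + 28)) + 27372) + 81² = ((8 - 122*34) + 27372) + 6561 = ((8 - 4148) + 27372) + 6561 = (-4140 + 27372) + 6561 = 23232 + 6561 = 29793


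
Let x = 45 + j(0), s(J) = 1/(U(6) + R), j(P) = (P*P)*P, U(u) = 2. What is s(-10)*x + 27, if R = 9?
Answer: 342/11 ≈ 31.091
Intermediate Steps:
j(P) = P³ (j(P) = P²*P = P³)
s(J) = 1/11 (s(J) = 1/(2 + 9) = 1/11)
x = 45 (x = 45 + 0³ = 45 + 0 = 45)
s(-10)*x + 27 = (1/11)*45 + 27 = 45/11 + 27 = 342/11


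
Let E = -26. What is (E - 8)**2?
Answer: 1156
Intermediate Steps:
(E - 8)**2 = (-26 - 8)**2 = (-34)**2 = 1156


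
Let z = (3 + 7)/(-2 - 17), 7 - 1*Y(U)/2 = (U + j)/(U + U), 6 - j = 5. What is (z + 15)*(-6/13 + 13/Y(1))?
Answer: 26675/2964 ≈ 8.9997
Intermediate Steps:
j = 1 (j = 6 - 1*5 = 6 - 5 = 1)
Y(U) = 14 - (1 + U)/U (Y(U) = 14 - 2*(U + 1)/(U + U) = 14 - 2*(1 + U)/(2*U) = 14 - 2*(1 + U)*1/(2*U) = 14 - (1 + U)/U)
z = -10/19 (z = 10/(-19) = 10*(-1/19) = -10/19 ≈ -0.52632)
(z + 15)*(-6/13 + 13/Y(1)) = (-10/19 + 15)*(-6/13 + 13/(13 - 1/1)) = 275*(-6*1/13 + 13/(13 - 1*1))/19 = 275*(-6/13 + 13/(13 - 1))/19 = 275*(-6/13 + 13/12)/19 = (275/19)*(97/156) = 26675/2964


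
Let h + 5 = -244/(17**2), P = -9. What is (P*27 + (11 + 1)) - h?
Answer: -65070/289 ≈ -225.16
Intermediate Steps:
h = -1689/289 (h = -5 - 244/(17**2) = -5 - 244/289 = -1689/289 ≈ -5.8443)
(P*27 + (11 + 1)) - h = (-9*27 + (11 + 1)) - 1*(-1689/289) = (-243 + 12) + 1689/289 = -231 + 1689/289 = -65070/289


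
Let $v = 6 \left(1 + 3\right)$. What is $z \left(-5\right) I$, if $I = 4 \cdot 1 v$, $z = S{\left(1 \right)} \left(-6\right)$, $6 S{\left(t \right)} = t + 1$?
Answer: $960$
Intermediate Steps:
$v = 24$ ($v = 6 \cdot 4 = 24$)
$S{\left(t \right)} = \frac{1}{6} + \frac{t}{6}$ ($S{\left(t \right)} = \frac{t + 1}{6} = \frac{1 + t}{6} = \frac{1}{6} + \frac{t}{6}$)
$z = -2$ ($z = \left(\frac{1}{6} + \frac{1}{6} \cdot 1\right) \left(-6\right) = \left(\frac{1}{6} + \frac{1}{6}\right) \left(-6\right) = \frac{1}{3} \left(-6\right) = -2$)
$I = 96$ ($I = 4 \cdot 1 \cdot 24 = 4 \cdot 24 = 96$)
$z \left(-5\right) I = \left(-2\right) \left(-5\right) 96 = 10 \cdot 96 = 960$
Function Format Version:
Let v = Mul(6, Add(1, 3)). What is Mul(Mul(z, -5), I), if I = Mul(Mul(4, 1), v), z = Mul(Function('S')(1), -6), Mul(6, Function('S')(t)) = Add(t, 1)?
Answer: 960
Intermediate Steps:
v = 24 (v = Mul(6, 4) = 24)
Function('S')(t) = Add(Rational(1, 6), Mul(Rational(1, 6), t)) (Function('S')(t) = Mul(Rational(1, 6), Add(t, 1)) = Mul(Rational(1, 6), Add(1, t)) = Add(Rational(1, 6), Mul(Rational(1, 6), t)))
z = -2 (z = Mul(Add(Rational(1, 6), Mul(Rational(1, 6), 1)), -6) = Mul(Add(Rational(1, 6), Rational(1, 6)), -6) = Mul(Rational(1, 3), -6) = -2)
I = 96 (I = Mul(Mul(4, 1), 24) = Mul(4, 24) = 96)
Mul(Mul(z, -5), I) = Mul(Mul(-2, -5), 96) = Mul(10, 96) = 960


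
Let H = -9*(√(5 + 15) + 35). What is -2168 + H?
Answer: -2483 - 18*√5 ≈ -2523.3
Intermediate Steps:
H = -315 - 18*√5 (H = -9*(√20 + 35) = -9*(2*√5 + 35) = -9*(35 + 2*√5) = -315 - 18*√5 ≈ -355.25)
-2168 + H = -2168 + (-315 - 18*√5) = -2483 - 18*√5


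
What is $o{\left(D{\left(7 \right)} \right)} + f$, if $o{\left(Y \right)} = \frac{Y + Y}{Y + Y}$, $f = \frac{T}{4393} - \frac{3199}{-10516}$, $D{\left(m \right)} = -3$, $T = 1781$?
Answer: $\frac{78978991}{46196788} \approx 1.7096$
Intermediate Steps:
$f = \frac{32782203}{46196788}$ ($f = \frac{1781}{4393} - \frac{3199}{-10516} = 1781 \cdot \frac{1}{4393} - - \frac{3199}{10516} = \frac{1781}{4393} + \frac{3199}{10516} = \frac{32782203}{46196788} \approx 0.70962$)
$o{\left(Y \right)} = 1$ ($o{\left(Y \right)} = \frac{2 Y}{2 Y} = 2 Y \frac{1}{2 Y} = 1$)
$o{\left(D{\left(7 \right)} \right)} + f = 1 + \frac{32782203}{46196788} = \frac{78978991}{46196788}$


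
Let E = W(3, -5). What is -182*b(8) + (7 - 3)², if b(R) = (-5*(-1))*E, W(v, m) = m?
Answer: 4566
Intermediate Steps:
E = -5
b(R) = -25 (b(R) = -5*(-1)*(-5) = 5*(-5) = -25)
-182*b(8) + (7 - 3)² = -182*(-25) + (7 - 3)² = 4550 + 4² = 4550 + 16 = 4566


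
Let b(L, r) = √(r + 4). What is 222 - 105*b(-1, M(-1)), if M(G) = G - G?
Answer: 12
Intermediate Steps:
M(G) = 0
b(L, r) = √(4 + r)
222 - 105*b(-1, M(-1)) = 222 - 105*√(4 + 0) = 222 - 105*√4 = 222 - 105*2 = 222 - 210 = 12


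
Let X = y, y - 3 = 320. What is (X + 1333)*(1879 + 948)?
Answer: 4681512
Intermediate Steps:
y = 323 (y = 3 + 320 = 323)
X = 323
(X + 1333)*(1879 + 948) = (323 + 1333)*(1879 + 948) = 1656*2827 = 4681512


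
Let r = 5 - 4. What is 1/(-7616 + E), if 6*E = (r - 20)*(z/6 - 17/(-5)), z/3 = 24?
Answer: -30/229943 ≈ -0.00013047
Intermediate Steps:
z = 72 (z = 3*24 = 72)
r = 1
E = -1463/30 (E = ((1 - 20)*(72/6 - 17/(-5)))/6 = (-19*(72*(⅙) - 17*(-⅕)))/6 = (-19*(12 + 17/5))/6 = (-19*77/5)/6 = (⅙)*(-1463/5) = -1463/30 ≈ -48.767)
1/(-7616 + E) = 1/(-7616 - 1463/30) = 1/(-229943/30) = -30/229943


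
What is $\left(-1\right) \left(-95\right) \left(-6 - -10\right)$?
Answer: $380$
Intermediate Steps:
$\left(-1\right) \left(-95\right) \left(-6 - -10\right) = 95 \left(-6 + 10\right) = 95 \cdot 4 = 380$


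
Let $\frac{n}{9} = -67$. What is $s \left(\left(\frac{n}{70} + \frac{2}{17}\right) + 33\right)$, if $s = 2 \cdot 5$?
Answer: $\frac{29159}{119} \approx 245.03$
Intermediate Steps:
$n = -603$ ($n = 9 \left(-67\right) = -603$)
$s = 10$
$s \left(\left(\frac{n}{70} + \frac{2}{17}\right) + 33\right) = 10 \left(\left(- \frac{603}{70} + \frac{2}{17}\right) + 33\right) = 10 \left(- \frac{10111}{1190} + 33\right) = 10 \cdot \frac{29159}{1190} = \frac{29159}{119}$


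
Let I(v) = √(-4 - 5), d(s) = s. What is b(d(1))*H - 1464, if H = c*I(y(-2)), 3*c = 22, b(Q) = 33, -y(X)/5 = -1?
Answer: -1464 + 726*I ≈ -1464.0 + 726.0*I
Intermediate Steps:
y(X) = 5 (y(X) = -5*(-1) = 5)
I(v) = 3*I (I(v) = √(-9) = 3*I)
c = 22/3 (c = (⅓)*22 = 22/3 ≈ 7.3333)
H = 22*I (H = 22*(3*I)/3 = 22*I ≈ 22.0*I)
b(d(1))*H - 1464 = 33*(22*I) - 1464 = 726*I - 1464 = -1464 + 726*I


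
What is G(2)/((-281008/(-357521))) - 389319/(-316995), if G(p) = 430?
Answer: 1162912395081/2120907880 ≈ 548.31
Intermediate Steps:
G(2)/((-281008/(-357521))) - 389319/(-316995) = 430/((-281008/(-357521))) - 389319/(-316995) = 430/((-281008*(-1/357521))) - 389319*(-1/316995) = 430/(281008/357521) + 18539/15095 = 430*(357521/281008) + 18539/15095 = 76867015/140504 + 18539/15095 = 1162912395081/2120907880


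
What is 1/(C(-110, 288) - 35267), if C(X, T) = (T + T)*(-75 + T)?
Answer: 1/87421 ≈ 1.1439e-5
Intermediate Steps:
C(X, T) = 2*T*(-75 + T) (C(X, T) = (2*T)*(-75 + T) = 2*T*(-75 + T))
1/(C(-110, 288) - 35267) = 1/(2*288*(-75 + 288) - 35267) = 1/(2*288*213 - 35267) = 1/(122688 - 35267) = 1/87421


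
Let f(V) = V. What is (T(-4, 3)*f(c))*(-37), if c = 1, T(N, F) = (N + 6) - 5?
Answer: 111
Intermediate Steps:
T(N, F) = 1 + N (T(N, F) = (6 + N) - 5 = 1 + N)
(T(-4, 3)*f(c))*(-37) = ((1 - 4)*1)*(-37) = -3*1*(-37) = -3*(-37) = 111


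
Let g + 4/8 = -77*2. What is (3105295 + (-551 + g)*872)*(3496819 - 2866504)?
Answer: 1569546751185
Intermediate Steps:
g = -309/2 (g = -½ - 77*2 = -½ - 154 = -309/2 ≈ -154.50)
(3105295 + (-551 + g)*872)*(3496819 - 2866504) = (3105295 + (-551 - 309/2)*872)*(3496819 - 2866504) = (3105295 - 1411/2*872)*630315 = (3105295 - 615196)*630315 = 2490099*630315 = 1569546751185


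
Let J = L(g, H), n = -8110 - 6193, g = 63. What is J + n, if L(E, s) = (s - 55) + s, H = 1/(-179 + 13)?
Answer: -1191715/83 ≈ -14358.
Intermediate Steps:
H = -1/166 (H = 1/(-166) = -1/166 ≈ -0.0060241)
L(E, s) = -55 + 2*s (L(E, s) = (-55 + s) + s = -55 + 2*s)
n = -14303
J = -4566/83 (J = -55 + 2*(-1/166) = -55 - 1/83 = -4566/83 ≈ -55.012)
J + n = -4566/83 - 14303 = -1191715/83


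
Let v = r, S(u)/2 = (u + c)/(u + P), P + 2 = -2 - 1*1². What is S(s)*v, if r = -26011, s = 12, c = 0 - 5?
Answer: -52022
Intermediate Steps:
c = -5
P = -5 (P = -2 + (-2 - 1*1²) = -2 + (-2 - 1*1) = -2 + (-2 - 1) = -2 - 3 = -5)
S(u) = 2 (S(u) = 2*((u - 5)/(u - 5)) = 2*((-5 + u)/(-5 + u)) = 2*1 = 2)
v = -26011
S(s)*v = 2*(-26011) = -52022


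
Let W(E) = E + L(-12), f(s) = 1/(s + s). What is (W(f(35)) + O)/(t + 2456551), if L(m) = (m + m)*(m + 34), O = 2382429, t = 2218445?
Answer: 166733071/327249720 ≈ 0.50950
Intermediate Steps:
L(m) = 2*m*(34 + m) (L(m) = (2*m)*(34 + m) = 2*m*(34 + m))
f(s) = 1/(2*s)
W(E) = -528 + E (W(E) = E + 2*(-12)*(34 - 12) = E + 2*(-12)*22 = E - 528 = -528 + E)
(W(f(35)) + O)/(t + 2456551) = ((-528 + (1/2)/35) + 2382429)/(2218445 + 2456551) = ((-528 + (1/2)*(1/35)) + 2382429)/4674996 = ((-528 + 1/70) + 2382429)*(1/4674996) = (-36959/70 + 2382429)*(1/4674996) = (166733071/70)*(1/4674996) = 166733071/327249720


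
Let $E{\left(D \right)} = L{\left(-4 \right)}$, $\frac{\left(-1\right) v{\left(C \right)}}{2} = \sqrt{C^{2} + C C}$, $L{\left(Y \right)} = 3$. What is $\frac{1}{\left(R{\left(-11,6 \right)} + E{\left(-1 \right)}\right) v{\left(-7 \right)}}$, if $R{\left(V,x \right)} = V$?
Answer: $\frac{\sqrt{2}}{224} \approx 0.0063135$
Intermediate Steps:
$v{\left(C \right)} = - 2 \sqrt{2} \sqrt{C^{2}}$ ($v{\left(C \right)} = - 2 \sqrt{C^{2} + C C} = - 2 \sqrt{C^{2} + C^{2}} = - 2 \sqrt{2 C^{2}} = - 2 \sqrt{2} \sqrt{C^{2}}$)
$E{\left(D \right)} = 3$
$\frac{1}{\left(R{\left(-11,6 \right)} + E{\left(-1 \right)}\right) v{\left(-7 \right)}} = \frac{1}{\left(-11 + 3\right) \left(- 2 \sqrt{2} \sqrt{\left(-7\right)^{2}}\right)} = \frac{1}{\left(-8\right) \left(- 2 \sqrt{2} \sqrt{49}\right)} = \frac{1}{\left(-8\right) \left(\left(-2\right) \sqrt{2} \cdot 7\right)} = \frac{1}{\left(-8\right) \left(- 14 \sqrt{2}\right)} = \frac{1}{112 \sqrt{2}} = \frac{\sqrt{2}}{224}$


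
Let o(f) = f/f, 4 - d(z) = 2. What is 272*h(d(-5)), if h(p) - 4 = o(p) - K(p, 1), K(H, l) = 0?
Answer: 1360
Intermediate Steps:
d(z) = 2 (d(z) = 4 - 1*2 = 4 - 2 = 2)
o(f) = 1
h(p) = 5 (h(p) = 4 + (1 - 1*0) = 4 + (1 + 0) = 4 + 1 = 5)
272*h(d(-5)) = 272*5 = 1360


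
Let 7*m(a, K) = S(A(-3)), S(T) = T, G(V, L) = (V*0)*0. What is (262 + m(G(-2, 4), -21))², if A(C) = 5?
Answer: 3381921/49 ≈ 69019.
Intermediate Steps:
G(V, L) = 0 (G(V, L) = 0*0 = 0)
m(a, K) = 5/7 (m(a, K) = (⅐)*5 = 5/7)
(262 + m(G(-2, 4), -21))² = (262 + 5/7)² = (1839/7)² = 3381921/49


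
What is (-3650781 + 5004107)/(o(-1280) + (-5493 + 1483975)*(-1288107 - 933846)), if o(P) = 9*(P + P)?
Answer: -676663/1642558769193 ≈ -4.1196e-7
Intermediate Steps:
o(P) = 18*P (o(P) = 9*(2*P) = 18*P)
(-3650781 + 5004107)/(o(-1280) + (-5493 + 1483975)*(-1288107 - 933846)) = (-3650781 + 5004107)/(18*(-1280) + (-5493 + 1483975)*(-1288107 - 933846)) = 1353326/(-23040 + 1478482*(-2221953)) = 1353326/(-23040 - 3285117515346) = 1353326/(-3285117538386) = 1353326*(-1/3285117538386) = -676663/1642558769193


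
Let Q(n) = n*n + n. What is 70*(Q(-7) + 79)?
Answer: 8470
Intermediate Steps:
Q(n) = n + n² (Q(n) = n² + n = n + n²)
70*(Q(-7) + 79) = 70*(-7*(1 - 7) + 79) = 70*(-7*(-6) + 79) = 70*(42 + 79) = 70*121 = 8470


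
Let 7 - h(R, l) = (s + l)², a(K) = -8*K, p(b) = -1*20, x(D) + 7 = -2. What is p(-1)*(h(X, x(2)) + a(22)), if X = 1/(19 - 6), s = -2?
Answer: 5800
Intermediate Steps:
x(D) = -9 (x(D) = -7 - 2 = -9)
p(b) = -20
X = 1/13 ≈ 0.076923
h(R, l) = 7 - (-2 + l)²
p(-1)*(h(X, x(2)) + a(22)) = -20*((7 - (-2 - 9)²) - 8*22) = -20*((7 - 1*(-11)²) - 176) = -20*((7 - 1*121) - 176) = -20*((7 - 121) - 176) = -20*(-114 - 176) = -20*(-290) = 5800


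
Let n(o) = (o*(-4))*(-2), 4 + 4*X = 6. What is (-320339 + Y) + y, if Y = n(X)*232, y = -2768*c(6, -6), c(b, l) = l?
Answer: -302803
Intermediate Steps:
X = ½ (X = -1 + (¼)*6 = -1 + 3/2 = ½ ≈ 0.50000)
n(o) = 8*o (n(o) = -4*o*(-2) = 8*o)
y = 16608 (y = -2768*(-6) = 16608)
Y = 928 (Y = (8*(½))*232 = 4*232 = 928)
(-320339 + Y) + y = (-320339 + 928) + 16608 = -319411 + 16608 = -302803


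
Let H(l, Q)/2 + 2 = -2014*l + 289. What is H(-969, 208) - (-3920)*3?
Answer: 3915466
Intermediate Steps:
H(l, Q) = 574 - 4028*l (H(l, Q) = -4 + 2*(-2014*l + 289) = -4 + 2*(289 - 2014*l) = -4 + (578 - 4028*l) = 574 - 4028*l)
H(-969, 208) - (-3920)*3 = (574 - 4028*(-969)) - (-3920)*3 = (574 + 3903132) - 1*(-11760) = 3903706 + 11760 = 3915466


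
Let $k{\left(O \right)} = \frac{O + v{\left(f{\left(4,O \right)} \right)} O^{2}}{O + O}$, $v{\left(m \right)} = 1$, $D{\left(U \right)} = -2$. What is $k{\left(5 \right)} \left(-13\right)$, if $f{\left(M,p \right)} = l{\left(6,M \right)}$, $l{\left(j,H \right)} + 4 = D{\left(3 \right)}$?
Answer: $-39$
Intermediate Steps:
$l{\left(j,H \right)} = -6$ ($l{\left(j,H \right)} = -4 - 2 = -6$)
$f{\left(M,p \right)} = -6$
$k{\left(O \right)} = \frac{O + O^{2}}{2 O}$ ($k{\left(O \right)} = \frac{O + 1 O^{2}}{O + O} = \frac{O + O^{2}}{2 O}$)
$k{\left(5 \right)} \left(-13\right) = \left(\frac{1}{2} + \frac{1}{2} \cdot 5\right) \left(-13\right) = \left(\frac{1}{2} + \frac{5}{2}\right) \left(-13\right) = 3 \left(-13\right) = -39$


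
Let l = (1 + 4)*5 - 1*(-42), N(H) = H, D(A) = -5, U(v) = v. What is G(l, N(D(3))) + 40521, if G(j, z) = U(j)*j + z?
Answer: 45005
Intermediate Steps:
l = 67 (l = 5*5 + 42 = 25 + 42 = 67)
G(j, z) = z + j**2 (G(j, z) = j*j + z = j**2 + z = z + j**2)
G(l, N(D(3))) + 40521 = (-5 + 67**2) + 40521 = (-5 + 4489) + 40521 = 4484 + 40521 = 45005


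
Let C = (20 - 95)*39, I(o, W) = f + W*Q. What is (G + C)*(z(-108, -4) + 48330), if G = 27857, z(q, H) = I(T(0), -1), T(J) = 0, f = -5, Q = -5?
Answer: 1204963560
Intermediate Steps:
I(o, W) = -5 - 5*W (I(o, W) = -5 + W*(-5) = -5 - 5*W)
C = -2925 (C = -75*39 = -2925)
z(q, H) = 0 (z(q, H) = -5 - 5*(-1) = -5 + 5 = 0)
(G + C)*(z(-108, -4) + 48330) = (27857 - 2925)*(0 + 48330) = 24932*48330 = 1204963560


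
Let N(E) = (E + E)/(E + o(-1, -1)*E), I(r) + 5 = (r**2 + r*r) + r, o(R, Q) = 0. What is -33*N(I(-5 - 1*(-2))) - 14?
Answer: -80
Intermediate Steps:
I(r) = -5 + r + 2*r**2 (I(r) = -5 + ((r**2 + r*r) + r) = -5 + ((r**2 + r**2) + r) = -5 + (2*r**2 + r) = -5 + (r + 2*r**2) = -5 + r + 2*r**2)
N(E) = 2 (N(E) = (E + E)/(E + 0*E) = (2*E)/(E + 0) = (2*E)/E = 2)
-33*N(I(-5 - 1*(-2))) - 14 = -33*2 - 14 = -66 - 14 = -80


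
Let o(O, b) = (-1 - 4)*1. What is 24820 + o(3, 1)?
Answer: 24815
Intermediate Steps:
o(O, b) = -5 (o(O, b) = -5*1 = -5)
24820 + o(3, 1) = 24820 - 5 = 24815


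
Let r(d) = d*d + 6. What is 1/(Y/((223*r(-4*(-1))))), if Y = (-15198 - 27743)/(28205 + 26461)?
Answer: -268191396/42941 ≈ -6245.6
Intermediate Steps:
r(d) = 6 + d² (r(d) = d² + 6 = 6 + d²)
Y = -42941/54666 ≈ -0.78552
1/(Y/((223*r(-4*(-1))))) = 1/(-42941*1/(223*(6 + (-4*(-1))²))/54666) = 1/(-42941*1/(223*(6 + 4²))/54666) = 1/(-42941*1/(223*(6 + 16))/54666) = 1/(-42941/(54666*(223*22))) = 1/(-42941/54666/4906) = 1/(-42941/54666*1/4906) = 1/(-42941/268191396) = -268191396/42941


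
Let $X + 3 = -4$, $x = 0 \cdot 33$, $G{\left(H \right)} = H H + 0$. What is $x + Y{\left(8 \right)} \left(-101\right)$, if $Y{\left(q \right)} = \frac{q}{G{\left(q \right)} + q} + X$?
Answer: $\frac{6262}{9} \approx 695.78$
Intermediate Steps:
$G{\left(H \right)} = H^{2}$ ($G{\left(H \right)} = H^{2} + 0 = H^{2}$)
$x = 0$
$X = -7$ ($X = -3 - 4 = -7$)
$Y{\left(q \right)} = -7 + \frac{q}{q + q^{2}}$ ($Y{\left(q \right)} = \frac{q}{q^{2} + q} - 7 = \frac{q}{q + q^{2}} - 7 = -7 + \frac{q}{q + q^{2}}$)
$x + Y{\left(8 \right)} \left(-101\right) = 0 + \frac{-6 - 56}{1 + 8} \left(-101\right) = 0 + \frac{-6 - 56}{9} \left(-101\right) = 0 + \frac{1}{9} \left(-62\right) \left(-101\right) = 0 - - \frac{6262}{9} = 0 + \frac{6262}{9} = \frac{6262}{9}$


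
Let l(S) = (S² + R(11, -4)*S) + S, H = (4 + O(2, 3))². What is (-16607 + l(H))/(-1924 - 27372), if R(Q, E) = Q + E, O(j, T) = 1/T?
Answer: 652219/1186488 ≈ 0.54971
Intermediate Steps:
R(Q, E) = E + Q
H = 169/9 (H = (4 + 1/3)² = (4 + ⅓)² = (13/3)² = 169/9 ≈ 18.778)
l(S) = S² + 8*S (l(S) = (S² + (-4 + 11)*S) + S = (S² + 7*S) + S = S² + 8*S)
(-16607 + l(H))/(-1924 - 27372) = (-16607 + 169*(8 + 169/9)/9)/(-1924 - 27372) = (-16607 + (169/9)*(241/9))/(-29296) = (-16607 + 40729/81)*(-1/29296) = -1304438/81*(-1/29296) = 652219/1186488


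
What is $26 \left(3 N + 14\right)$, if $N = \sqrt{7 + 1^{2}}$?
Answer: $364 + 156 \sqrt{2} \approx 584.62$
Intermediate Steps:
$N = 2 \sqrt{2}$ ($N = \sqrt{7 + 1} = \sqrt{8} = 2 \sqrt{2} \approx 2.8284$)
$26 \left(3 N + 14\right) = 26 \left(3 \cdot 2 \sqrt{2} + 14\right) = 26 \left(6 \sqrt{2} + 14\right) = 26 \left(14 + 6 \sqrt{2}\right) = 364 + 156 \sqrt{2}$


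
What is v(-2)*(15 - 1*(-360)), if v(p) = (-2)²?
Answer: 1500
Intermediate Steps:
v(p) = 4
v(-2)*(15 - 1*(-360)) = 4*(15 - 1*(-360)) = 4*(15 + 360) = 4*375 = 1500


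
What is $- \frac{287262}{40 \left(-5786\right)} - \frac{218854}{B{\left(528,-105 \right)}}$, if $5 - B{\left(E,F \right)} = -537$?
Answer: $- \frac{12623968439}{31360120} \approx -402.55$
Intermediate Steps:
$B{\left(E,F \right)} = 542$ ($B{\left(E,F \right)} = 5 - -537 = 5 + 537 = 542$)
$- \frac{287262}{40 \left(-5786\right)} - \frac{218854}{B{\left(528,-105 \right)}} = - \frac{287262}{40 \left(-5786\right)} - \frac{218854}{542} = - \frac{287262}{-231440} - \frac{109427}{271} = \left(-287262\right) \left(- \frac{1}{231440}\right) - \frac{109427}{271} = \frac{143631}{115720} - \frac{109427}{271} = - \frac{12623968439}{31360120}$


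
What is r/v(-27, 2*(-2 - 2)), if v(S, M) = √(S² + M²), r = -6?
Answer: -6*√793/793 ≈ -0.21307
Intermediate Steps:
v(S, M) = √(M² + S²)
r/v(-27, 2*(-2 - 2)) = -6/√((2*(-2 - 2))² + (-27)²) = -6/√((2*(-4))² + 729) = -6/√((-8)² + 729) = -6/√(64 + 729) = -6*√793/793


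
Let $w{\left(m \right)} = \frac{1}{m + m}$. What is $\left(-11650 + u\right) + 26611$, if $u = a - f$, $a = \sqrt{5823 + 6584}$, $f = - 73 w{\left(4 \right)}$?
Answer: $\frac{119761}{8} + \sqrt{12407} \approx 15082.0$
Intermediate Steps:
$w{\left(m \right)} = \frac{1}{2 m}$
$f = - \frac{73}{8}$ ($f = - 73 \frac{1}{2 \cdot 4} = - 73 \cdot \frac{1}{2} \cdot \frac{1}{4} = \left(-73\right) \frac{1}{8} = - \frac{73}{8} \approx -9.125$)
$a = \sqrt{12407} \approx 111.39$
$u = \frac{73}{8} + \sqrt{12407}$ ($u = \sqrt{12407} - - \frac{73}{8} = \sqrt{12407} + \frac{73}{8} = \frac{73}{8} + \sqrt{12407} \approx 120.51$)
$\left(-11650 + u\right) + 26611 = \left(-11650 + \left(\frac{73}{8} + \sqrt{12407}\right)\right) + 26611 = \left(- \frac{93127}{8} + \sqrt{12407}\right) + 26611 = \frac{119761}{8} + \sqrt{12407}$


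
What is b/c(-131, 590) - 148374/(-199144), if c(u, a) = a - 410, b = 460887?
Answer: 1912699751/746790 ≈ 2561.2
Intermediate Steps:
c(u, a) = -410 + a
b/c(-131, 590) - 148374/(-199144) = 460887/(-410 + 590) - 148374/(-199144) = 460887/180 - 148374*(-1/199144) = 460887*(1/180) + 74187/99572 = 153629/60 + 74187/99572 = 1912699751/746790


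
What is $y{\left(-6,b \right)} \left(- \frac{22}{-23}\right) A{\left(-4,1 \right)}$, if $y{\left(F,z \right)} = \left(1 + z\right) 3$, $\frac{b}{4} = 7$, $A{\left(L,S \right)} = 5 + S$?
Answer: $\frac{11484}{23} \approx 499.3$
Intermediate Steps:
$b = 28$ ($b = 4 \cdot 7 = 28$)
$y{\left(F,z \right)} = 3 + 3 z$
$y{\left(-6,b \right)} \left(- \frac{22}{-23}\right) A{\left(-4,1 \right)} = \left(3 + 3 \cdot 28\right) \left(- \frac{22}{-23}\right) \left(5 + 1\right) = \left(3 + 84\right) \left(\left(-22\right) \left(- \frac{1}{23}\right)\right) 6 = 87 \cdot \frac{22}{23} \cdot 6 = \frac{1914}{23} \cdot 6 = \frac{11484}{23}$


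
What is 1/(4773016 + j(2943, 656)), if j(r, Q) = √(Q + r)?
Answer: 4773016/22781681732657 - √3599/22781681732657 ≈ 2.0951e-7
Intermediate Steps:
1/(4773016 + j(2943, 656)) = 1/(4773016 + √(656 + 2943)) = 1/(4773016 + √3599)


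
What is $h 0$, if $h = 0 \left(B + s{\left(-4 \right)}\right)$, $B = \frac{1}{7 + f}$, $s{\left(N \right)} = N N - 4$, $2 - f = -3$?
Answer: $0$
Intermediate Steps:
$f = 5$ ($f = 2 - -3 = 2 + 3 = 5$)
$s{\left(N \right)} = -4 + N^{2}$ ($s{\left(N \right)} = N^{2} - 4 = -4 + N^{2}$)
$B = \frac{1}{12}$ ($B = \frac{1}{7 + 5} = \frac{1}{12} \approx 0.083333$)
$h = 0$ ($h = 0 \left(\frac{1}{12} - \left(4 - \left(-4\right)^{2}\right)\right) = 0 \left(\frac{1}{12} + \left(-4 + 16\right)\right) = 0 \left(\frac{1}{12} + 12\right) = 0 \cdot \frac{145}{12} = 0$)
$h 0 = 0 \cdot 0 = 0$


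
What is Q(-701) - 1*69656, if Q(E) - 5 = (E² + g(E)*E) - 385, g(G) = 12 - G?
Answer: -78448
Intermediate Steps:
Q(E) = -380 + E² + E*(12 - E) (Q(E) = 5 + ((E² + (12 - E)*E) - 385) = 5 + ((E² + E*(12 - E)) - 385) = 5 + (-385 + E² + E*(12 - E)) = -380 + E² + E*(12 - E))
Q(-701) - 1*69656 = (-380 + 12*(-701)) - 1*69656 = (-380 - 8412) - 69656 = -8792 - 69656 = -78448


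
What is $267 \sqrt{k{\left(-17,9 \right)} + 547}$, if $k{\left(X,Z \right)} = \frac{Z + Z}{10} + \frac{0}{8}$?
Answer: $\frac{3738 \sqrt{70}}{5} \approx 6254.9$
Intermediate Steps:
$k{\left(X,Z \right)} = \frac{Z}{5}$ ($k{\left(X,Z \right)} = 2 Z \frac{1}{10} + 0 \cdot \frac{1}{8} = \frac{Z}{5} + 0 = \frac{Z}{5}$)
$267 \sqrt{k{\left(-17,9 \right)} + 547} = 267 \sqrt{\frac{1}{5} \cdot 9 + 547} = 267 \sqrt{\frac{9}{5} + 547} = 267 \sqrt{\frac{2744}{5}} = 267 \frac{14 \sqrt{70}}{5} = \frac{3738 \sqrt{70}}{5}$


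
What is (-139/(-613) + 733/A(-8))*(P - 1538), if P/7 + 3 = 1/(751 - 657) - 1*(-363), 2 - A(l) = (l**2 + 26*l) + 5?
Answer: 21644544160/4062351 ≈ 5328.1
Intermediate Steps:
A(l) = -3 - l**2 - 26*l (A(l) = 2 - ((l**2 + 26*l) + 5) = 2 - (5 + l**2 + 26*l) = 2 + (-5 - l**2 - 26*l) = -3 - l**2 - 26*l)
P = 236887/94 (P = -21 + 7*(1/(751 - 657) - 1*(-363)) = -21 + 7*(1/94 + 363) = -21 + 7*(34123/94) = -21 + 238861/94 = 236887/94 ≈ 2520.1)
(-139/(-613) + 733/A(-8))*(P - 1538) = (-139/(-613) + 733/(-3 - 1*(-8)**2 - 26*(-8)))*(236887/94 - 1538) = (-139*(-1/613) + 733/(-3 - 1*64 + 208))*(92315/94) = (139/613 + 733/(-3 - 64 + 208))*(92315/94) = (139/613 + 733/141)*(92315/94) = (468928/86433)*(92315/94) = 21644544160/4062351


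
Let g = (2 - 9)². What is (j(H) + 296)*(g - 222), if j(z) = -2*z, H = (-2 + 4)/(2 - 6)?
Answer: -51381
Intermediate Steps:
H = -½ (H = 2/(-4) = 2*(-¼) = -½ ≈ -0.50000)
g = 49 (g = (-7)² = 49)
(j(H) + 296)*(g - 222) = (-2*(-½) + 296)*(49 - 222) = (1 + 296)*(-173) = 297*(-173) = -51381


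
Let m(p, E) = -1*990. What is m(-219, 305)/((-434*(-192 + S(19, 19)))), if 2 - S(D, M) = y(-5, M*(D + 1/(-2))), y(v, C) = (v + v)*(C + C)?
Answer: 11/32984 ≈ 0.00033349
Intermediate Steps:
m(p, E) = -990
y(v, C) = 4*C*v (y(v, C) = (2*v)*(2*C) = 4*C*v)
S(D, M) = 2 + 20*M*(-½ + D) (S(D, M) = 2 - 4*M*(D + 1/(-2))*(-5) = 2 - 4*M*(D - ½)*(-5) = 2 - 4*M*(-½ + D)*(-5) = 2 - (-20)*M*(-½ + D) = 2 + 20*M*(-½ + D))
m(-219, 305)/((-434*(-192 + S(19, 19)))) = -990*(-1/(434*(-192 + (2 - 10*19 + 20*19*19)))) = -990*(-1/(434*(-192 + (2 - 190 + 7220)))) = -990*(-1/(434*(-192 + 7032))) = -990/((-434*6840)) = -990/(-2968560) = -990*(-1/2968560) = 11/32984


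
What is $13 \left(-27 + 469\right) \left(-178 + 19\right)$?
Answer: $-913614$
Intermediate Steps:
$13 \left(-27 + 469\right) \left(-178 + 19\right) = 13 \cdot 442 \left(-159\right) = 13 \left(-70278\right) = -913614$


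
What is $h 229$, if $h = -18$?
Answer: $-4122$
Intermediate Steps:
$h 229 = \left(-18\right) 229 = -4122$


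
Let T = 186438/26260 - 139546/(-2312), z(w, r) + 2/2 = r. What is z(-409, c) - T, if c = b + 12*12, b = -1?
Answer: 565717553/7589140 ≈ 74.543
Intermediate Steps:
c = 143 (c = -1 + 12*12 = -1 + 144 = 143)
z(w, r) = -1 + r
T = 511940327/7589140 (T = 186438*(1/26260) - 139546*(-1/2312) = 93219/13130 + 69773/1156 = 511940327/7589140 ≈ 67.457)
z(-409, c) - T = (-1 + 143) - 1*511940327/7589140 = 142 - 511940327/7589140 = 565717553/7589140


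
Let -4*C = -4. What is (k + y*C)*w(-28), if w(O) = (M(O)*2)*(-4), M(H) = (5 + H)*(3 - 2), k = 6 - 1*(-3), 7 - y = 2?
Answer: 2576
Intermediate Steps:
C = 1 (C = -1/4*(-4) = 1)
y = 5 (y = 7 - 1*2 = 7 - 2 = 5)
k = 9 (k = 6 + 3 = 9)
M(H) = 5 + H (M(H) = (5 + H)*1 = 5 + H)
w(O) = -40 - 8*O (w(O) = ((5 + O)*2)*(-4) = (10 + 2*O)*(-4) = -40 - 8*O)
(k + y*C)*w(-28) = (9 + 5*1)*(-40 - 8*(-28)) = (9 + 5)*(-40 + 224) = 14*184 = 2576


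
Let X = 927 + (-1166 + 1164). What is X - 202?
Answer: 723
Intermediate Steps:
X = 925 (X = 927 - 2 = 925)
X - 202 = 925 - 202 = 723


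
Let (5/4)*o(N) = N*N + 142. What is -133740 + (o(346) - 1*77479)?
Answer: -576663/5 ≈ -1.1533e+5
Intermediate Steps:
o(N) = 568/5 + 4*N**2/5 (o(N) = 4*(N*N + 142)/5 = 4*(N**2 + 142)/5 = 4*(142 + N**2)/5 = 568/5 + 4*N**2/5)
-133740 + (o(346) - 1*77479) = -133740 + ((568/5 + (4/5)*346**2) - 1*77479) = -133740 + ((568/5 + (4/5)*119716) - 77479) = -133740 + ((568/5 + 478864/5) - 77479) = -133740 + (479432/5 - 77479) = -133740 + 92037/5 = -576663/5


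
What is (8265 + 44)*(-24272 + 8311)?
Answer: -132619949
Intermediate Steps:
(8265 + 44)*(-24272 + 8311) = 8309*(-15961) = -132619949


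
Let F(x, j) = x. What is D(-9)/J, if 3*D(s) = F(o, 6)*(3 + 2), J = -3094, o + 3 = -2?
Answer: 25/9282 ≈ 0.0026934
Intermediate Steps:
o = -5 (o = -3 - 2 = -5)
D(s) = -25/3 (D(s) = (-5*(3 + 2))/3 = (-5*5)/3 = (⅓)*(-25) = -25/3)
D(-9)/J = -25/3/(-3094) = -25/3*(-1/3094) = 25/9282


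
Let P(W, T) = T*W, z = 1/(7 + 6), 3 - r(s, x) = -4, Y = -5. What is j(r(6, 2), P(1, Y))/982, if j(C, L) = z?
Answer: 1/12766 ≈ 7.8333e-5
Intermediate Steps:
r(s, x) = 7 (r(s, x) = 3 - 1*(-4) = 3 + 4 = 7)
z = 1/13 ≈ 0.076923
j(C, L) = 1/13
j(r(6, 2), P(1, Y))/982 = (1/13)/982 = (1/13)*(1/982) = 1/12766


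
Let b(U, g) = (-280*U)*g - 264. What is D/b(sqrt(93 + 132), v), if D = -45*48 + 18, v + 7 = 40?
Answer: 357/23144 ≈ 0.015425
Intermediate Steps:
v = 33 (v = -7 + 40 = 33)
D = -2142 (D = -2160 + 18 = -2142)
b(U, g) = -264 - 280*U*g (b(U, g) = -280*U*g - 264 = -264 - 280*U*g)
D/b(sqrt(93 + 132), v) = -2142/(-264 - 280*sqrt(93 + 132)*33) = -2142/(-264 - 280*sqrt(225)*33) = -2142/(-264 - 280*15*33) = -2142/(-264 - 138600) = -2142/(-138864) = -2142*(-1/138864) = 357/23144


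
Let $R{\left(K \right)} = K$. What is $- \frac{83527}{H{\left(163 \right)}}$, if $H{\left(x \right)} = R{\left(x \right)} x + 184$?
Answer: $- \frac{83527}{26753} \approx -3.1222$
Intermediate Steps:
$H{\left(x \right)} = 184 + x^{2}$ ($H{\left(x \right)} = x x + 184 = x^{2} + 184 = 184 + x^{2}$)
$- \frac{83527}{H{\left(163 \right)}} = - \frac{83527}{184 + 163^{2}} = - \frac{83527}{184 + 26569} = - \frac{83527}{26753}$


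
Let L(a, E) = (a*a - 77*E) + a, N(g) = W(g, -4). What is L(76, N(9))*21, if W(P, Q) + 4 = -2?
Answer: 132594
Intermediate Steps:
W(P, Q) = -6 (W(P, Q) = -4 - 2 = -6)
N(g) = -6
L(a, E) = a + a² - 77*E (L(a, E) = (a² - 77*E) + a = a + a² - 77*E)
L(76, N(9))*21 = (76 + 76² - 77*(-6))*21 = (76 + 5776 + 462)*21 = 6314*21 = 132594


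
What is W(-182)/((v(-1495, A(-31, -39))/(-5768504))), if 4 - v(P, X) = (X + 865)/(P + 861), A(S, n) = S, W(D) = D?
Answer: 332808069776/1685 ≈ 1.9751e+8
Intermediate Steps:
v(P, X) = 4 - (865 + X)/(861 + P) (v(P, X) = 4 - (X + 865)/(P + 861) = 4 - (865 + X)/(861 + P))
W(-182)/((v(-1495, A(-31, -39))/(-5768504))) = -182*(-5768504*(861 - 1495)/(2579 - 1*(-31) + 4*(-1495))) = -182*3657231536/(2579 + 31 - 5980) = -182/(-1/634*(-3370)*(-1/5768504)) = -182/((1685/317)*(-1/5768504)) = -182/(-1685/1828615768) = -182*(-1828615768/1685) = 332808069776/1685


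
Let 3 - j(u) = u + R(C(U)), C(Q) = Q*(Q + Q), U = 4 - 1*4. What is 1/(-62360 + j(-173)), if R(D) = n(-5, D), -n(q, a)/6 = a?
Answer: -1/62184 ≈ -1.6081e-5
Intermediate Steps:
U = 0 (U = 4 - 4 = 0)
C(Q) = 2*Q**2 (C(Q) = Q*(2*Q) = 2*Q**2)
n(q, a) = -6*a
R(D) = -6*D
j(u) = 3 - u (j(u) = 3 - (u - 12*0**2) = 3 - (u - 12*0) = 3 - (u - 6*0) = 3 - (u + 0) = 3 - u)
1/(-62360 + j(-173)) = 1/(-62360 + (3 - 1*(-173))) = 1/(-62360 + (3 + 173)) = 1/(-62360 + 176) = 1/(-62184) = -1/62184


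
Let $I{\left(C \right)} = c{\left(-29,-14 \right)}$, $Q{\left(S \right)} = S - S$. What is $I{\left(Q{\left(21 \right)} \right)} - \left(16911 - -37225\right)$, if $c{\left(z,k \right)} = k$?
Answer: $-54150$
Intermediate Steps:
$Q{\left(S \right)} = 0$
$I{\left(C \right)} = -14$
$I{\left(Q{\left(21 \right)} \right)} - \left(16911 - -37225\right) = -14 - \left(16911 - -37225\right) = -14 - 54136 = -54150$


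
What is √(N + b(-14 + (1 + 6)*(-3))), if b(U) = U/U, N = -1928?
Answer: I*√1927 ≈ 43.898*I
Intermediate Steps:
b(U) = 1
√(N + b(-14 + (1 + 6)*(-3))) = √(-1928 + 1) = √(-1927) = I*√1927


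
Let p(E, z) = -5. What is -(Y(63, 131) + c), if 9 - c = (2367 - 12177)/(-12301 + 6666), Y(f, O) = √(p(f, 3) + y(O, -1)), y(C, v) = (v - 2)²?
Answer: -10435/1127 ≈ -9.2591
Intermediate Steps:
y(C, v) = (-2 + v)²
Y(f, O) = 2 (Y(f, O) = √(-5 + (-2 - 1)²) = √(-5 + (-3)²) = √(-5 + 9) = √4 = 2)
c = 8181/1127 (c = 9 - (2367 - 12177)/(-12301 + 6666) = 9 - (-9810)/(-5635) = 9 - (-9810)*(-1)/5635 = 9 - 1*1962/1127 = 9 - 1962/1127 = 8181/1127 ≈ 7.2591)
-(Y(63, 131) + c) = -(2 + 8181/1127) = -1*10435/1127 = -10435/1127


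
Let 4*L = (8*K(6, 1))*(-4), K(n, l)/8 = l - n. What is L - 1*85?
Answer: 235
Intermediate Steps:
K(n, l) = -8*n + 8*l (K(n, l) = 8*(l - n) = -8*n + 8*l)
L = 320 (L = ((8*(-8*6 + 8*1))*(-4))/4 = ((8*(-48 + 8))*(-4))/4 = ((8*(-40))*(-4))/4 = (-320*(-4))/4 = (¼)*1280 = 320)
L - 1*85 = 320 - 1*85 = 320 - 85 = 235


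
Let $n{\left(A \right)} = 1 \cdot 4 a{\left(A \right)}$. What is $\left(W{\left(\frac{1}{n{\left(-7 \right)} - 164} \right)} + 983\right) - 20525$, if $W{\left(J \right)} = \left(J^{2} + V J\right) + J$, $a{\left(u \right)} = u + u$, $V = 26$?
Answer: $- \frac{945838739}{48400} \approx -19542.0$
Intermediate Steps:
$a{\left(u \right)} = 2 u$
$n{\left(A \right)} = 8 A$ ($n{\left(A \right)} = 1 \cdot 4 \cdot 2 A = 4 \cdot 2 A = 8 A$)
$W{\left(J \right)} = J^{2} + 27 J$ ($W{\left(J \right)} = \left(J^{2} + 26 J\right) + J = J^{2} + 27 J$)
$\left(W{\left(\frac{1}{n{\left(-7 \right)} - 164} \right)} + 983\right) - 20525 = \left(\frac{27 + \frac{1}{8 \left(-7\right) - 164}}{8 \left(-7\right) - 164} + 983\right) - 20525 = \left(\frac{27 + \frac{1}{-56 - 164}}{-56 - 164} + 983\right) - 20525 = \left(\frac{27 + \frac{1}{-220}}{-220} + 983\right) - 20525 = \left(- \frac{27 - \frac{1}{220}}{220} + 983\right) - 20525 = \left(\left(- \frac{1}{220}\right) \frac{5939}{220} + 983\right) - 20525 = \left(- \frac{5939}{48400} + 983\right) - 20525 = \frac{47571261}{48400} - 20525 = - \frac{945838739}{48400}$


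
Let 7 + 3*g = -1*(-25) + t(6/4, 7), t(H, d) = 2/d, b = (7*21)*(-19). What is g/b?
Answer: -128/58653 ≈ -0.0021823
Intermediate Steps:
b = -2793 (b = 147*(-19) = -2793)
g = 128/21 (g = -7/3 + (-1*(-25) + 2/7)/3 = -7/3 + (25 + 2*(⅐))/3 = -7/3 + (25 + 2/7)/3 = -7/3 + (⅓)*(177/7) = -7/3 + 59/7 = 128/21 ≈ 6.0952)
g/b = (128/21)/(-2793) = (128/21)*(-1/2793) = -128/58653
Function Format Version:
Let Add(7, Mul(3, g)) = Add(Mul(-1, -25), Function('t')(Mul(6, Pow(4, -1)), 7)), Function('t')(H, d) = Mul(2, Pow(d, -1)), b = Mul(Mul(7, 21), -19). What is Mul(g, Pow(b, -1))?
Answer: Rational(-128, 58653) ≈ -0.0021823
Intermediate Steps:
b = -2793 (b = Mul(147, -19) = -2793)
g = Rational(128, 21) (g = Add(Rational(-7, 3), Mul(Rational(1, 3), Add(Mul(-1, -25), Mul(2, Pow(7, -1))))) = Add(Rational(-7, 3), Mul(Rational(1, 3), Add(25, Mul(2, Rational(1, 7))))) = Add(Rational(-7, 3), Mul(Rational(1, 3), Add(25, Rational(2, 7)))) = Add(Rational(-7, 3), Mul(Rational(1, 3), Rational(177, 7))) = Add(Rational(-7, 3), Rational(59, 7)) = Rational(128, 21) ≈ 6.0952)
Mul(g, Pow(b, -1)) = Mul(Rational(128, 21), Pow(-2793, -1)) = Mul(Rational(128, 21), Rational(-1, 2793)) = Rational(-128, 58653)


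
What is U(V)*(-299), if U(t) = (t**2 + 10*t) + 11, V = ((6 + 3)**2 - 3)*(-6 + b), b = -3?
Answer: -145252705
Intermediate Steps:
V = -702 (V = ((6 + 3)**2 - 3)*(-6 - 3) = (9**2 - 3)*(-9) = (81 - 3)*(-9) = 78*(-9) = -702)
U(t) = 11 + t**2 + 10*t
U(V)*(-299) = (11 + (-702)**2 + 10*(-702))*(-299) = (11 + 492804 - 7020)*(-299) = 485795*(-299) = -145252705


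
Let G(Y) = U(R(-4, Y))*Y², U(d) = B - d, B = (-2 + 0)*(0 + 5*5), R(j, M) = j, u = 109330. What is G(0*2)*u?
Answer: 0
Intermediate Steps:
B = -50 (B = -2*(0 + 25) = -2*25 = -50)
U(d) = -50 - d
G(Y) = -46*Y² (G(Y) = (-50 - 1*(-4))*Y² = (-50 + 4)*Y² = -46*Y²)
G(0*2)*u = -46*(0*2)²*109330 = -46*0²*109330 = -46*0*109330 = 0*109330 = 0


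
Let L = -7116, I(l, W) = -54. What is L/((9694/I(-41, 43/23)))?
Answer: 192132/4847 ≈ 39.639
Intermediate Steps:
L/((9694/I(-41, 43/23))) = -7116/(9694/(-54)) = -7116/(9694*(-1/54)) = -7116/(-4847/27) = -7116*(-27/4847) = 192132/4847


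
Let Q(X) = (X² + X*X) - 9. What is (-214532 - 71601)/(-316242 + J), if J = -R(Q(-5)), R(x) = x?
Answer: 286133/316283 ≈ 0.90467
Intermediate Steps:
Q(X) = -9 + 2*X² (Q(X) = (X² + X²) - 9 = 2*X² - 9 = -9 + 2*X²)
J = -41 (J = -(-9 + 2*(-5)²) = -(-9 + 2*25) = -(-9 + 50) = -1*41 = -41)
(-214532 - 71601)/(-316242 + J) = (-214532 - 71601)/(-316242 - 41) = -286133/(-316283) = -286133*(-1/316283) = 286133/316283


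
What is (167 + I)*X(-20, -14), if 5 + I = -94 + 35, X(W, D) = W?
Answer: -2060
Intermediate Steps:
I = -64 (I = -5 + (-94 + 35) = -5 - 59 = -64)
(167 + I)*X(-20, -14) = (167 - 64)*(-20) = 103*(-20) = -2060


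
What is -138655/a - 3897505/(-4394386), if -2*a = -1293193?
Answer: 347419909255/516617201318 ≈ 0.67249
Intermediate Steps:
a = 1293193/2 (a = -½*(-1293193) = 1293193/2 ≈ 6.4660e+5)
-138655/a - 3897505/(-4394386) = -138655/1293193/2 - 3897505/(-4394386) = -138655*2/1293193 - 3897505*(-1/4394386) = -25210/117563 + 3897505/4394386 = 347419909255/516617201318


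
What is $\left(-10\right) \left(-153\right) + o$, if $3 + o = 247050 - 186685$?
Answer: $61892$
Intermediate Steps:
$o = 60362$ ($o = -3 + \left(247050 - 186685\right) = -3 + 60365 = 60362$)
$\left(-10\right) \left(-153\right) + o = \left(-10\right) \left(-153\right) + 60362 = 1530 + 60362 = 61892$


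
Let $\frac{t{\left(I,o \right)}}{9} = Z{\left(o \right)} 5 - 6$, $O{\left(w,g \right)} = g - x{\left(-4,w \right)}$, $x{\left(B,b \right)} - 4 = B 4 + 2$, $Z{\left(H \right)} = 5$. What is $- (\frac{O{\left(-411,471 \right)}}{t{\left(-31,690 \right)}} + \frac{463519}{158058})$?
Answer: $- \frac{17254183}{3003102} \approx -5.7455$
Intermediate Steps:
$x{\left(B,b \right)} = 6 + 4 B$ ($x{\left(B,b \right)} = 4 + \left(B 4 + 2\right) = 4 + \left(4 B + 2\right) = 4 + \left(2 + 4 B\right) = 6 + 4 B$)
$O{\left(w,g \right)} = 10 + g$ ($O{\left(w,g \right)} = g - \left(6 + 4 \left(-4\right)\right) = g - \left(6 - 16\right) = g - -10 = g + 10 = 10 + g$)
$t{\left(I,o \right)} = 171$ ($t{\left(I,o \right)} = 9 \left(5 \cdot 5 - 6\right) = 9 \left(25 - 6\right) = 9 \cdot 19 = 171$)
$- (\frac{O{\left(-411,471 \right)}}{t{\left(-31,690 \right)}} + \frac{463519}{158058}) = - (\frac{10 + 471}{171} + \frac{463519}{158058}) = - (481 \cdot \frac{1}{171} + 463519 \cdot \frac{1}{158058}) = - (\frac{481}{171} + \frac{463519}{158058}) = \left(-1\right) \frac{17254183}{3003102} = - \frac{17254183}{3003102}$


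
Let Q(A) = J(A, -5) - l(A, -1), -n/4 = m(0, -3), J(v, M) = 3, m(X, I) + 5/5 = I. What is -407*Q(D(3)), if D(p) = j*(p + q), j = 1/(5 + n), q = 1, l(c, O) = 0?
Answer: -1221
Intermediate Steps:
m(X, I) = -1 + I
n = 16 (n = -4*(-1 - 3) = -4*(-4) = 16)
j = 1/21 (j = 1/(5 + 16) = 1/21 ≈ 0.047619)
D(p) = 1/21 + p/21 (D(p) = (p + 1)/21 = (1 + p)/21 = 1/21 + p/21)
Q(A) = 3 (Q(A) = 3 - 1*0 = 3 + 0 = 3)
-407*Q(D(3)) = -407*3 = -1221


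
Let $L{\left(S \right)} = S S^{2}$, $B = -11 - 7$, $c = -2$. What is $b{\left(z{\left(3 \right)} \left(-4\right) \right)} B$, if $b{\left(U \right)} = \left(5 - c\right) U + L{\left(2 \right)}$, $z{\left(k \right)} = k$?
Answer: $1368$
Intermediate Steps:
$B = -18$
$L{\left(S \right)} = S^{3}$
$b{\left(U \right)} = 8 + 7 U$ ($b{\left(U \right)} = \left(5 - -2\right) U + 2^{3} = \left(5 + 2\right) U + 8 = 7 U + 8 = 8 + 7 U$)
$b{\left(z{\left(3 \right)} \left(-4\right) \right)} B = \left(8 + 7 \cdot 3 \left(-4\right)\right) \left(-18\right) = \left(8 + 7 \left(-12\right)\right) \left(-18\right) = \left(8 - 84\right) \left(-18\right) = \left(-76\right) \left(-18\right) = 1368$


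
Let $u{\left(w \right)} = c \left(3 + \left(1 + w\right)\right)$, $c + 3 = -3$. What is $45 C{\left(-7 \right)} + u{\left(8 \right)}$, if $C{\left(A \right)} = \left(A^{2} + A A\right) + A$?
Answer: $4023$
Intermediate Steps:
$c = -6$ ($c = -3 - 3 = -6$)
$u{\left(w \right)} = -24 - 6 w$ ($u{\left(w \right)} = - 6 \left(3 + \left(1 + w\right)\right) = - 6 \left(4 + w\right) = -24 - 6 w$)
$C{\left(A \right)} = A + 2 A^{2}$ ($C{\left(A \right)} = \left(A^{2} + A^{2}\right) + A = 2 A^{2} + A = A + 2 A^{2}$)
$45 C{\left(-7 \right)} + u{\left(8 \right)} = 45 \left(- 7 \left(1 + 2 \left(-7\right)\right)\right) - 72 = 45 \left(- 7 \left(1 - 14\right)\right) - 72 = 45 \left(\left(-7\right) \left(-13\right)\right) - 72 = 45 \cdot 91 - 72 = 4095 - 72 = 4023$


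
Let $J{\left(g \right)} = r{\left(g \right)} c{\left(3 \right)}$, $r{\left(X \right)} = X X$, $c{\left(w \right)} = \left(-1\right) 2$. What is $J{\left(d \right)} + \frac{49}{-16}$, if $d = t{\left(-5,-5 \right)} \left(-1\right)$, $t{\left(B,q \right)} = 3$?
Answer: $- \frac{337}{16} \approx -21.063$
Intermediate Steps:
$d = -3$ ($d = 3 \left(-1\right) = -3$)
$c{\left(w \right)} = -2$
$r{\left(X \right)} = X^{2}$
$J{\left(g \right)} = - 2 g^{2}$ ($J{\left(g \right)} = g^{2} \left(-2\right) = - 2 g^{2}$)
$J{\left(d \right)} + \frac{49}{-16} = - 2 \left(-3\right)^{2} + \frac{49}{-16} = \left(-2\right) 9 + 49 \left(- \frac{1}{16}\right) = -18 - \frac{49}{16} = - \frac{337}{16}$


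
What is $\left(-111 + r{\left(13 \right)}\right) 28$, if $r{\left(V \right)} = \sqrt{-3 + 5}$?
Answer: $-3108 + 28 \sqrt{2} \approx -3068.4$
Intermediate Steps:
$r{\left(V \right)} = \sqrt{2}$
$\left(-111 + r{\left(13 \right)}\right) 28 = \left(-111 + \sqrt{2}\right) 28 = -3108 + 28 \sqrt{2}$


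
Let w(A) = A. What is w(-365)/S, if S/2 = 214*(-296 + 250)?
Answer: 365/19688 ≈ 0.018539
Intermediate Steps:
S = -19688 (S = 2*(214*(-296 + 250)) = 2*(214*(-46)) = 2*(-9844) = -19688)
w(-365)/S = -365/(-19688) = -365*(-1/19688) = 365/19688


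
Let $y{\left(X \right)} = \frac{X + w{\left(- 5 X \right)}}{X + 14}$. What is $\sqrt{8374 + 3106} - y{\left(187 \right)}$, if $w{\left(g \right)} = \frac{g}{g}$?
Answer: $- \frac{188}{201} + 2 \sqrt{2870} \approx 106.21$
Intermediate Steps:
$w{\left(g \right)} = 1$
$y{\left(X \right)} = \frac{1 + X}{14 + X}$ ($y{\left(X \right)} = \frac{X + 1}{X + 14} = \frac{1 + X}{14 + X}$)
$\sqrt{8374 + 3106} - y{\left(187 \right)} = \sqrt{8374 + 3106} - \frac{1 + 187}{14 + 187} = \sqrt{11480} - \frac{1}{201} \cdot 188 = 2 \sqrt{2870} - \frac{1}{201} \cdot 188 = 2 \sqrt{2870} - \frac{188}{201} = - \frac{188}{201} + 2 \sqrt{2870}$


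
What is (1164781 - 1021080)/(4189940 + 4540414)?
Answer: 143701/8730354 ≈ 0.016460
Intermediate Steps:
(1164781 - 1021080)/(4189940 + 4540414) = 143701/8730354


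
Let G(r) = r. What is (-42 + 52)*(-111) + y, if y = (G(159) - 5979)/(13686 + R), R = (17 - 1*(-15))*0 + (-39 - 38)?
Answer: -15111810/13609 ≈ -1110.4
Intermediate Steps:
R = -77 (R = (17 + 15)*0 - 77 = 32*0 - 77 = 0 - 77 = -77)
y = -5820/13609 (y = (159 - 5979)/(13686 - 77) = -5820/13609 ≈ -0.42766)
(-42 + 52)*(-111) + y = (-42 + 52)*(-111) - 5820/13609 = 10*(-111) - 5820/13609 = -1110 - 5820/13609 = -15111810/13609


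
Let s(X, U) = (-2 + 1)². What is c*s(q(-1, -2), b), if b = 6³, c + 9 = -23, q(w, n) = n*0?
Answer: -32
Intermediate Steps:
q(w, n) = 0
c = -32 (c = -9 - 23 = -32)
b = 216
s(X, U) = 1 (s(X, U) = (-1)² = 1)
c*s(q(-1, -2), b) = -32*1 = -32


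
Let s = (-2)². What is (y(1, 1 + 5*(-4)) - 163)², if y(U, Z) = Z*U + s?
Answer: 31684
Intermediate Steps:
s = 4
y(U, Z) = 4 + U*Z (y(U, Z) = Z*U + 4 = U*Z + 4 = 4 + U*Z)
(y(1, 1 + 5*(-4)) - 163)² = ((4 + 1*(1 + 5*(-4))) - 163)² = ((4 + 1*(1 - 20)) - 163)² = ((4 + 1*(-19)) - 163)² = ((4 - 19) - 163)² = (-15 - 163)² = (-178)² = 31684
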